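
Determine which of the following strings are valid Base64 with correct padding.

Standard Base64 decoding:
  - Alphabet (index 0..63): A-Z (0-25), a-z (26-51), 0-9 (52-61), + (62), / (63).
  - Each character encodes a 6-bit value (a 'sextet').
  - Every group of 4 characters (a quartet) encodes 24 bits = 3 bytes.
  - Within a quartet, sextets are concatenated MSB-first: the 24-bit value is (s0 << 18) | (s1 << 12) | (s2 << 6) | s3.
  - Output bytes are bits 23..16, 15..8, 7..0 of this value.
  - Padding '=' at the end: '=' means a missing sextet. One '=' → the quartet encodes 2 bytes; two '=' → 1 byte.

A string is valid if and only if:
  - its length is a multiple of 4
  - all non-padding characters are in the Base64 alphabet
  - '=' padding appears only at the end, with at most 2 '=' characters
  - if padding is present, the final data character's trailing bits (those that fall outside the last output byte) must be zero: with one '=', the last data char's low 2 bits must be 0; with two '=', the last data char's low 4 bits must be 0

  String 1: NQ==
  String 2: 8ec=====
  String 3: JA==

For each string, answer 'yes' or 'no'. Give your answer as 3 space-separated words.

Answer: yes no yes

Derivation:
String 1: 'NQ==' → valid
String 2: '8ec=====' → invalid (5 pad chars (max 2))
String 3: 'JA==' → valid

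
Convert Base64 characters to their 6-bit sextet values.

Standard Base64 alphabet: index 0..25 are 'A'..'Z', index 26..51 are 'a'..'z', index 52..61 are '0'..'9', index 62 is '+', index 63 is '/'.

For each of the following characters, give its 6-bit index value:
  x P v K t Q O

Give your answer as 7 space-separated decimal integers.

'x': a..z range, 26 + ord('x') − ord('a') = 49
'P': A..Z range, ord('P') − ord('A') = 15
'v': a..z range, 26 + ord('v') − ord('a') = 47
'K': A..Z range, ord('K') − ord('A') = 10
't': a..z range, 26 + ord('t') − ord('a') = 45
'Q': A..Z range, ord('Q') − ord('A') = 16
'O': A..Z range, ord('O') − ord('A') = 14

Answer: 49 15 47 10 45 16 14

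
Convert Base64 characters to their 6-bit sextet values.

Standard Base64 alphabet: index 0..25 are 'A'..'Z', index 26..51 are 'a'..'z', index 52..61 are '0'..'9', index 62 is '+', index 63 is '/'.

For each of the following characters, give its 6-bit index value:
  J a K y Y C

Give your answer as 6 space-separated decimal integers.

Answer: 9 26 10 50 24 2

Derivation:
'J': A..Z range, ord('J') − ord('A') = 9
'a': a..z range, 26 + ord('a') − ord('a') = 26
'K': A..Z range, ord('K') − ord('A') = 10
'y': a..z range, 26 + ord('y') − ord('a') = 50
'Y': A..Z range, ord('Y') − ord('A') = 24
'C': A..Z range, ord('C') − ord('A') = 2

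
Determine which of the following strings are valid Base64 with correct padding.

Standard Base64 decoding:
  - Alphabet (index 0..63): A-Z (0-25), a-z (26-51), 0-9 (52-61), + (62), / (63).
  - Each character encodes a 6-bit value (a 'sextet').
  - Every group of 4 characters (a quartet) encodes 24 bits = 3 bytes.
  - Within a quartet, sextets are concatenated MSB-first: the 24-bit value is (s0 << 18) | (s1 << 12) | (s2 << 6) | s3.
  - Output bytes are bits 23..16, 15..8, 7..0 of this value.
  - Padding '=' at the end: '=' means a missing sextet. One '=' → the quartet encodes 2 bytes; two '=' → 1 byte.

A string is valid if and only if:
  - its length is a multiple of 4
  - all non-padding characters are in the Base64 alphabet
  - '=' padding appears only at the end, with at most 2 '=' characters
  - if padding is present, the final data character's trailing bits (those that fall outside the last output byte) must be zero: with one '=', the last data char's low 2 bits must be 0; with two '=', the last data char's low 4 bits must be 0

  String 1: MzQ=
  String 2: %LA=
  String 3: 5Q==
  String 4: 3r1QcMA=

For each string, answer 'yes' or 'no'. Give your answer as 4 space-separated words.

Answer: yes no yes yes

Derivation:
String 1: 'MzQ=' → valid
String 2: '%LA=' → invalid (bad char(s): ['%'])
String 3: '5Q==' → valid
String 4: '3r1QcMA=' → valid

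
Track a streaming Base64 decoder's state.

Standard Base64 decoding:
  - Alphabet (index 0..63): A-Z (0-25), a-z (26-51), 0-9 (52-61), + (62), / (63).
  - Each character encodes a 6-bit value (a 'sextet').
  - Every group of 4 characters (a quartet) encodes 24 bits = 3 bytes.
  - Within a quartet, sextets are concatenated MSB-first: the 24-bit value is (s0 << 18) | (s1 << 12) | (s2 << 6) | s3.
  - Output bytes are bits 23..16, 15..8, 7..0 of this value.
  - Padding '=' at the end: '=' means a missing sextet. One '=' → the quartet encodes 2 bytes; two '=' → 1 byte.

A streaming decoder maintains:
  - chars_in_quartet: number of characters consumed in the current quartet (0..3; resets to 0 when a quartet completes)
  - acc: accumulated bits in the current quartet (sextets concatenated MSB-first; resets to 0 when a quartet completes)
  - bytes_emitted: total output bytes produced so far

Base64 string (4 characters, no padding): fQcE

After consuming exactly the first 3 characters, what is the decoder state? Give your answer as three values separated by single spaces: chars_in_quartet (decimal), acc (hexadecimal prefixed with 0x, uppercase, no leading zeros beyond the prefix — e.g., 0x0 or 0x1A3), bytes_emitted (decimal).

After char 0 ('f'=31): chars_in_quartet=1 acc=0x1F bytes_emitted=0
After char 1 ('Q'=16): chars_in_quartet=2 acc=0x7D0 bytes_emitted=0
After char 2 ('c'=28): chars_in_quartet=3 acc=0x1F41C bytes_emitted=0

Answer: 3 0x1F41C 0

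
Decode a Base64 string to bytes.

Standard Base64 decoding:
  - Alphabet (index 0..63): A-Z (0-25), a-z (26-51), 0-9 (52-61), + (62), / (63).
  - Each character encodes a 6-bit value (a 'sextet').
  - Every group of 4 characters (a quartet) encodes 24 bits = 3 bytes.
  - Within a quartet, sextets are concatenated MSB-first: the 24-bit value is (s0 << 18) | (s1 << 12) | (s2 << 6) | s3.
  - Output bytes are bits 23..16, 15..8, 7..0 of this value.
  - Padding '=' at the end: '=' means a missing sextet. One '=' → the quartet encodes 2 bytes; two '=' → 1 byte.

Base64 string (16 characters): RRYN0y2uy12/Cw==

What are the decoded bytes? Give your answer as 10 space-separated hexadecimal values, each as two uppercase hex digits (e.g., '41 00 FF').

After char 0 ('R'=17): chars_in_quartet=1 acc=0x11 bytes_emitted=0
After char 1 ('R'=17): chars_in_quartet=2 acc=0x451 bytes_emitted=0
After char 2 ('Y'=24): chars_in_quartet=3 acc=0x11458 bytes_emitted=0
After char 3 ('N'=13): chars_in_quartet=4 acc=0x45160D -> emit 45 16 0D, reset; bytes_emitted=3
After char 4 ('0'=52): chars_in_quartet=1 acc=0x34 bytes_emitted=3
After char 5 ('y'=50): chars_in_quartet=2 acc=0xD32 bytes_emitted=3
After char 6 ('2'=54): chars_in_quartet=3 acc=0x34CB6 bytes_emitted=3
After char 7 ('u'=46): chars_in_quartet=4 acc=0xD32DAE -> emit D3 2D AE, reset; bytes_emitted=6
After char 8 ('y'=50): chars_in_quartet=1 acc=0x32 bytes_emitted=6
After char 9 ('1'=53): chars_in_quartet=2 acc=0xCB5 bytes_emitted=6
After char 10 ('2'=54): chars_in_quartet=3 acc=0x32D76 bytes_emitted=6
After char 11 ('/'=63): chars_in_quartet=4 acc=0xCB5DBF -> emit CB 5D BF, reset; bytes_emitted=9
After char 12 ('C'=2): chars_in_quartet=1 acc=0x2 bytes_emitted=9
After char 13 ('w'=48): chars_in_quartet=2 acc=0xB0 bytes_emitted=9
Padding '==': partial quartet acc=0xB0 -> emit 0B; bytes_emitted=10

Answer: 45 16 0D D3 2D AE CB 5D BF 0B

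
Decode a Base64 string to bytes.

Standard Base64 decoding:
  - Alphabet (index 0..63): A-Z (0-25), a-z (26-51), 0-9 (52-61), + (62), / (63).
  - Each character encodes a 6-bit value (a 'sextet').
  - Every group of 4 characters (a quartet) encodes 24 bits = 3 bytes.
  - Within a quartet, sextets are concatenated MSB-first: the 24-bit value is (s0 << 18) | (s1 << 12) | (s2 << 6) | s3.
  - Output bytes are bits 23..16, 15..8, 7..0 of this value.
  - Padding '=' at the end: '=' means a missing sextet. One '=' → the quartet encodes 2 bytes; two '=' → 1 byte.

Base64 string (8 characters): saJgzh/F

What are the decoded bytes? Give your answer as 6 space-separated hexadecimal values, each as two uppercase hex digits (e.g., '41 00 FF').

Answer: B1 A2 60 CE 1F C5

Derivation:
After char 0 ('s'=44): chars_in_quartet=1 acc=0x2C bytes_emitted=0
After char 1 ('a'=26): chars_in_quartet=2 acc=0xB1A bytes_emitted=0
After char 2 ('J'=9): chars_in_quartet=3 acc=0x2C689 bytes_emitted=0
After char 3 ('g'=32): chars_in_quartet=4 acc=0xB1A260 -> emit B1 A2 60, reset; bytes_emitted=3
After char 4 ('z'=51): chars_in_quartet=1 acc=0x33 bytes_emitted=3
After char 5 ('h'=33): chars_in_quartet=2 acc=0xCE1 bytes_emitted=3
After char 6 ('/'=63): chars_in_quartet=3 acc=0x3387F bytes_emitted=3
After char 7 ('F'=5): chars_in_quartet=4 acc=0xCE1FC5 -> emit CE 1F C5, reset; bytes_emitted=6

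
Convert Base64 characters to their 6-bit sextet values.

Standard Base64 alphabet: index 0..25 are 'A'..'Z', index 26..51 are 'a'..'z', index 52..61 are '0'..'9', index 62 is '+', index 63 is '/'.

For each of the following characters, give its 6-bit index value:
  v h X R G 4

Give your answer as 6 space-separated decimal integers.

Answer: 47 33 23 17 6 56

Derivation:
'v': a..z range, 26 + ord('v') − ord('a') = 47
'h': a..z range, 26 + ord('h') − ord('a') = 33
'X': A..Z range, ord('X') − ord('A') = 23
'R': A..Z range, ord('R') − ord('A') = 17
'G': A..Z range, ord('G') − ord('A') = 6
'4': 0..9 range, 52 + ord('4') − ord('0') = 56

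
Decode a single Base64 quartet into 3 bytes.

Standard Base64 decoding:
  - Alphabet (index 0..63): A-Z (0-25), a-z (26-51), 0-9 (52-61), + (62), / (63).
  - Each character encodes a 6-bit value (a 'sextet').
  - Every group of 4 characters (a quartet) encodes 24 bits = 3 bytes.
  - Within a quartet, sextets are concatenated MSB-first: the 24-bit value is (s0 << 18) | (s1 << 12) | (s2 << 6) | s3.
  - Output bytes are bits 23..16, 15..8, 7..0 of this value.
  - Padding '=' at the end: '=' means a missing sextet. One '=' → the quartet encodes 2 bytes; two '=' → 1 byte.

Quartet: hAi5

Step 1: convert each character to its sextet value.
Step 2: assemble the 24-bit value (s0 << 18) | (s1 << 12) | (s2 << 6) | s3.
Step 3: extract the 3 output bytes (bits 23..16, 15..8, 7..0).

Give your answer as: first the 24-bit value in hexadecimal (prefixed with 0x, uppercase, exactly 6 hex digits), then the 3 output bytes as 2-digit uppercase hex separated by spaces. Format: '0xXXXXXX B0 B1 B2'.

Answer: 0x8408B9 84 08 B9

Derivation:
Sextets: h=33, A=0, i=34, 5=57
24-bit: (33<<18) | (0<<12) | (34<<6) | 57
      = 0x840000 | 0x000000 | 0x000880 | 0x000039
      = 0x8408B9
Bytes: (v>>16)&0xFF=84, (v>>8)&0xFF=08, v&0xFF=B9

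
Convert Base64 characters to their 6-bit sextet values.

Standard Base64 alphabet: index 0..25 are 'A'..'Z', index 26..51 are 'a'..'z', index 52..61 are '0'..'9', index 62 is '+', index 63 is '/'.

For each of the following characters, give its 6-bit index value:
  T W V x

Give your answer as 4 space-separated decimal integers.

Answer: 19 22 21 49

Derivation:
'T': A..Z range, ord('T') − ord('A') = 19
'W': A..Z range, ord('W') − ord('A') = 22
'V': A..Z range, ord('V') − ord('A') = 21
'x': a..z range, 26 + ord('x') − ord('a') = 49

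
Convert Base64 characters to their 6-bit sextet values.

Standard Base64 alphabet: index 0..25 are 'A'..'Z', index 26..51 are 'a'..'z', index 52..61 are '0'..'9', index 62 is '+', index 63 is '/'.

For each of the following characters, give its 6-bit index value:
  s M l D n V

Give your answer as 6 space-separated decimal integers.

Answer: 44 12 37 3 39 21

Derivation:
's': a..z range, 26 + ord('s') − ord('a') = 44
'M': A..Z range, ord('M') − ord('A') = 12
'l': a..z range, 26 + ord('l') − ord('a') = 37
'D': A..Z range, ord('D') − ord('A') = 3
'n': a..z range, 26 + ord('n') − ord('a') = 39
'V': A..Z range, ord('V') − ord('A') = 21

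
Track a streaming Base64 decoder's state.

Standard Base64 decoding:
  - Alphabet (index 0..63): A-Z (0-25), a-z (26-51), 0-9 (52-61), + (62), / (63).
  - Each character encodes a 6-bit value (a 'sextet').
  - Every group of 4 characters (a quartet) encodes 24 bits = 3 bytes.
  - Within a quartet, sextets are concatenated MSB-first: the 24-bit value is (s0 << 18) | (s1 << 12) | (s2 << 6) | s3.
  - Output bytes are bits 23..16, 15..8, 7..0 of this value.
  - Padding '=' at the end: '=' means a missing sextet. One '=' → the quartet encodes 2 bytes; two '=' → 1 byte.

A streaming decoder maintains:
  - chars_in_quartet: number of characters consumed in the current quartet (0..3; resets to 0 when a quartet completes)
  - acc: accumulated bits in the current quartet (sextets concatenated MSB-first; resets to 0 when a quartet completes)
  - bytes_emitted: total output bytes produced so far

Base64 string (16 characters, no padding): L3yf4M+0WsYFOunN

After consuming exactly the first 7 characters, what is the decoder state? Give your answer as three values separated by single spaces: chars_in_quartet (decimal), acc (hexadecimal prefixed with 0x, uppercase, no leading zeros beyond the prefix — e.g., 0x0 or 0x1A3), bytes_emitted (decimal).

After char 0 ('L'=11): chars_in_quartet=1 acc=0xB bytes_emitted=0
After char 1 ('3'=55): chars_in_quartet=2 acc=0x2F7 bytes_emitted=0
After char 2 ('y'=50): chars_in_quartet=3 acc=0xBDF2 bytes_emitted=0
After char 3 ('f'=31): chars_in_quartet=4 acc=0x2F7C9F -> emit 2F 7C 9F, reset; bytes_emitted=3
After char 4 ('4'=56): chars_in_quartet=1 acc=0x38 bytes_emitted=3
After char 5 ('M'=12): chars_in_quartet=2 acc=0xE0C bytes_emitted=3
After char 6 ('+'=62): chars_in_quartet=3 acc=0x3833E bytes_emitted=3

Answer: 3 0x3833E 3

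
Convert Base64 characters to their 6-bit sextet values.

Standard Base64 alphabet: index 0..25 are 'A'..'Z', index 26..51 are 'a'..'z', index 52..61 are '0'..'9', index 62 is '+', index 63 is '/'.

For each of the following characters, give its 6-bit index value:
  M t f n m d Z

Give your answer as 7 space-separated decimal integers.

'M': A..Z range, ord('M') − ord('A') = 12
't': a..z range, 26 + ord('t') − ord('a') = 45
'f': a..z range, 26 + ord('f') − ord('a') = 31
'n': a..z range, 26 + ord('n') − ord('a') = 39
'm': a..z range, 26 + ord('m') − ord('a') = 38
'd': a..z range, 26 + ord('d') − ord('a') = 29
'Z': A..Z range, ord('Z') − ord('A') = 25

Answer: 12 45 31 39 38 29 25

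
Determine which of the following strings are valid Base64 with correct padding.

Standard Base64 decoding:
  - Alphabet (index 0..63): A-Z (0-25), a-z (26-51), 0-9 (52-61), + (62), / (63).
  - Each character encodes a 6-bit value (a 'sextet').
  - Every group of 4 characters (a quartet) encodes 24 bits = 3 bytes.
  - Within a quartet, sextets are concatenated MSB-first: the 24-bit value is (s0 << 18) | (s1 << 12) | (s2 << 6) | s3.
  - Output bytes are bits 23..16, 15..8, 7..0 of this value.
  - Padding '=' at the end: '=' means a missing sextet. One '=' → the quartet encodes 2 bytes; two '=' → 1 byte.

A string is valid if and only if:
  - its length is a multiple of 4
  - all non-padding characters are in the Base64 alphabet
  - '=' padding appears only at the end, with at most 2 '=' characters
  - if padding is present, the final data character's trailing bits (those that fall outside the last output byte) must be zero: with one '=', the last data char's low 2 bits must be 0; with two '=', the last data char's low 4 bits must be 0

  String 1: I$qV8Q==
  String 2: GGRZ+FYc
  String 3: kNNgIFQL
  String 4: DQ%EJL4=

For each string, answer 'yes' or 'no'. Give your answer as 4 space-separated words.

Answer: no yes yes no

Derivation:
String 1: 'I$qV8Q==' → invalid (bad char(s): ['$'])
String 2: 'GGRZ+FYc' → valid
String 3: 'kNNgIFQL' → valid
String 4: 'DQ%EJL4=' → invalid (bad char(s): ['%'])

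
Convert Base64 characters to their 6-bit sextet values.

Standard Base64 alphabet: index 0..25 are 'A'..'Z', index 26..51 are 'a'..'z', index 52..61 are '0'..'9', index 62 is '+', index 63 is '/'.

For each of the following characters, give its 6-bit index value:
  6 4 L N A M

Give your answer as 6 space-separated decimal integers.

Answer: 58 56 11 13 0 12

Derivation:
'6': 0..9 range, 52 + ord('6') − ord('0') = 58
'4': 0..9 range, 52 + ord('4') − ord('0') = 56
'L': A..Z range, ord('L') − ord('A') = 11
'N': A..Z range, ord('N') − ord('A') = 13
'A': A..Z range, ord('A') − ord('A') = 0
'M': A..Z range, ord('M') − ord('A') = 12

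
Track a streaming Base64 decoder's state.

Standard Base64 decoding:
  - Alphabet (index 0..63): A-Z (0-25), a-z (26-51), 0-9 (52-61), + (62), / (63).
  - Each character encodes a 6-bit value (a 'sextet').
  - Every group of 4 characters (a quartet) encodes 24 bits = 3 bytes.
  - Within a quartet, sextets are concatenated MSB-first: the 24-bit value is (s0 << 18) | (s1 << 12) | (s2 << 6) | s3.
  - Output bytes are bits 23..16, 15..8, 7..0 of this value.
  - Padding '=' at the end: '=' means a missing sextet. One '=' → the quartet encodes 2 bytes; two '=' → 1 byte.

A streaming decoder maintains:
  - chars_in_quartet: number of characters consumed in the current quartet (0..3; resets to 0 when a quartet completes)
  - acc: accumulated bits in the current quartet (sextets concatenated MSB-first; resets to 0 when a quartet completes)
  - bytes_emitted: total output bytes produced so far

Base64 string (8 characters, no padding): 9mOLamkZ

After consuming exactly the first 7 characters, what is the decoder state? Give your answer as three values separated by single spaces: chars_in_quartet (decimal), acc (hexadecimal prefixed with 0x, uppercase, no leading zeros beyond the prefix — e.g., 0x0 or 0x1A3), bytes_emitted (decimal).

After char 0 ('9'=61): chars_in_quartet=1 acc=0x3D bytes_emitted=0
After char 1 ('m'=38): chars_in_quartet=2 acc=0xF66 bytes_emitted=0
After char 2 ('O'=14): chars_in_quartet=3 acc=0x3D98E bytes_emitted=0
After char 3 ('L'=11): chars_in_quartet=4 acc=0xF6638B -> emit F6 63 8B, reset; bytes_emitted=3
After char 4 ('a'=26): chars_in_quartet=1 acc=0x1A bytes_emitted=3
After char 5 ('m'=38): chars_in_quartet=2 acc=0x6A6 bytes_emitted=3
After char 6 ('k'=36): chars_in_quartet=3 acc=0x1A9A4 bytes_emitted=3

Answer: 3 0x1A9A4 3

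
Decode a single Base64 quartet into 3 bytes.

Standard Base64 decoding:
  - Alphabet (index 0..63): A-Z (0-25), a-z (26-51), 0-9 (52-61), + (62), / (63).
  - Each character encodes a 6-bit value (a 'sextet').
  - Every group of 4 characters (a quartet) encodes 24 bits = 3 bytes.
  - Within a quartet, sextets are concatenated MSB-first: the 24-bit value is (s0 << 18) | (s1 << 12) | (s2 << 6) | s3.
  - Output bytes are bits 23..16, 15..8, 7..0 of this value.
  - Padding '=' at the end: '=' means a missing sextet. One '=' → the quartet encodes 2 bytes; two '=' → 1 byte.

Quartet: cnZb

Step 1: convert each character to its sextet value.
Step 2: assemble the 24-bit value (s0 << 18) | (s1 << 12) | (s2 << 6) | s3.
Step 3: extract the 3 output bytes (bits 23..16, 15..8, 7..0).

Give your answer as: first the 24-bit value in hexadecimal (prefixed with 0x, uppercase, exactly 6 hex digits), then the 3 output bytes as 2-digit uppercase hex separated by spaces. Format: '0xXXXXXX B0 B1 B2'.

Answer: 0x72765B 72 76 5B

Derivation:
Sextets: c=28, n=39, Z=25, b=27
24-bit: (28<<18) | (39<<12) | (25<<6) | 27
      = 0x700000 | 0x027000 | 0x000640 | 0x00001B
      = 0x72765B
Bytes: (v>>16)&0xFF=72, (v>>8)&0xFF=76, v&0xFF=5B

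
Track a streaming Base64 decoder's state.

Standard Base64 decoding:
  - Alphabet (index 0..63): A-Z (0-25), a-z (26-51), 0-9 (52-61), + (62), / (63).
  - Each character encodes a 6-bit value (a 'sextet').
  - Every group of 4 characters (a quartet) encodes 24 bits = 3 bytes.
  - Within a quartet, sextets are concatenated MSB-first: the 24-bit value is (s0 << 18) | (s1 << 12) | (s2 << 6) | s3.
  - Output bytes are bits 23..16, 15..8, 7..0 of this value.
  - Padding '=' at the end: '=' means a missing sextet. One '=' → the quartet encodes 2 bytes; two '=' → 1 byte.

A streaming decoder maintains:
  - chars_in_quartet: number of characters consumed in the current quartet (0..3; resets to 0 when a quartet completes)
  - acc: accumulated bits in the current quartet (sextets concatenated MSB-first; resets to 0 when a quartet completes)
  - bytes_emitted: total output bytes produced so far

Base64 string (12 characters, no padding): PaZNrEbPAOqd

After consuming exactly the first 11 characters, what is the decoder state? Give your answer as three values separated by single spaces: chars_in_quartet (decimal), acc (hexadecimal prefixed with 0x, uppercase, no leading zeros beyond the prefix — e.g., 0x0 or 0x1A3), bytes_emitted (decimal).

After char 0 ('P'=15): chars_in_quartet=1 acc=0xF bytes_emitted=0
After char 1 ('a'=26): chars_in_quartet=2 acc=0x3DA bytes_emitted=0
After char 2 ('Z'=25): chars_in_quartet=3 acc=0xF699 bytes_emitted=0
After char 3 ('N'=13): chars_in_quartet=4 acc=0x3DA64D -> emit 3D A6 4D, reset; bytes_emitted=3
After char 4 ('r'=43): chars_in_quartet=1 acc=0x2B bytes_emitted=3
After char 5 ('E'=4): chars_in_quartet=2 acc=0xAC4 bytes_emitted=3
After char 6 ('b'=27): chars_in_quartet=3 acc=0x2B11B bytes_emitted=3
After char 7 ('P'=15): chars_in_quartet=4 acc=0xAC46CF -> emit AC 46 CF, reset; bytes_emitted=6
After char 8 ('A'=0): chars_in_quartet=1 acc=0x0 bytes_emitted=6
After char 9 ('O'=14): chars_in_quartet=2 acc=0xE bytes_emitted=6
After char 10 ('q'=42): chars_in_quartet=3 acc=0x3AA bytes_emitted=6

Answer: 3 0x3AA 6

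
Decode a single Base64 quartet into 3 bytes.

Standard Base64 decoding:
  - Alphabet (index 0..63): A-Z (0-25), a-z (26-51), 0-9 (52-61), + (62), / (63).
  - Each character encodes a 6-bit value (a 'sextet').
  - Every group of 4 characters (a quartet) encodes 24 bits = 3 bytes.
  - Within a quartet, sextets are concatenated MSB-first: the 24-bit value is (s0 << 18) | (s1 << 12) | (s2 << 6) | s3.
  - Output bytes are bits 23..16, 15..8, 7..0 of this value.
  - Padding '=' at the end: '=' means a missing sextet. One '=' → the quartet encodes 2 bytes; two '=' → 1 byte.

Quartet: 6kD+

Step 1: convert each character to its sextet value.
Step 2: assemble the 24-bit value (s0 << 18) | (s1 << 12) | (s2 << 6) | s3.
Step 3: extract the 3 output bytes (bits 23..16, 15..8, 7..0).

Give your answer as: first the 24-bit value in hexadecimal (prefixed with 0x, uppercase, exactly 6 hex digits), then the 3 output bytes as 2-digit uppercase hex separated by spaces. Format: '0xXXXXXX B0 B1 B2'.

Sextets: 6=58, k=36, D=3, +=62
24-bit: (58<<18) | (36<<12) | (3<<6) | 62
      = 0xE80000 | 0x024000 | 0x0000C0 | 0x00003E
      = 0xEA40FE
Bytes: (v>>16)&0xFF=EA, (v>>8)&0xFF=40, v&0xFF=FE

Answer: 0xEA40FE EA 40 FE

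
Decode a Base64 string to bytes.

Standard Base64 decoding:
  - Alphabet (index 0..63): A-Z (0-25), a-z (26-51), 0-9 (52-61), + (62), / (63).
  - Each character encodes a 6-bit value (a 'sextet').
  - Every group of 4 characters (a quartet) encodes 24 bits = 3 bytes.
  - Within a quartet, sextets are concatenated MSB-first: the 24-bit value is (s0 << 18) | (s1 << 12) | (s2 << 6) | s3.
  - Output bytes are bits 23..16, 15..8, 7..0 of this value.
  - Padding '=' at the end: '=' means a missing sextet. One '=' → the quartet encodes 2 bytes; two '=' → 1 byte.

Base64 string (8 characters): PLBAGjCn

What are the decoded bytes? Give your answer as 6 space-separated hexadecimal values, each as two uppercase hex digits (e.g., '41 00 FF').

Answer: 3C B0 40 1A 30 A7

Derivation:
After char 0 ('P'=15): chars_in_quartet=1 acc=0xF bytes_emitted=0
After char 1 ('L'=11): chars_in_quartet=2 acc=0x3CB bytes_emitted=0
After char 2 ('B'=1): chars_in_quartet=3 acc=0xF2C1 bytes_emitted=0
After char 3 ('A'=0): chars_in_quartet=4 acc=0x3CB040 -> emit 3C B0 40, reset; bytes_emitted=3
After char 4 ('G'=6): chars_in_quartet=1 acc=0x6 bytes_emitted=3
After char 5 ('j'=35): chars_in_quartet=2 acc=0x1A3 bytes_emitted=3
After char 6 ('C'=2): chars_in_quartet=3 acc=0x68C2 bytes_emitted=3
After char 7 ('n'=39): chars_in_quartet=4 acc=0x1A30A7 -> emit 1A 30 A7, reset; bytes_emitted=6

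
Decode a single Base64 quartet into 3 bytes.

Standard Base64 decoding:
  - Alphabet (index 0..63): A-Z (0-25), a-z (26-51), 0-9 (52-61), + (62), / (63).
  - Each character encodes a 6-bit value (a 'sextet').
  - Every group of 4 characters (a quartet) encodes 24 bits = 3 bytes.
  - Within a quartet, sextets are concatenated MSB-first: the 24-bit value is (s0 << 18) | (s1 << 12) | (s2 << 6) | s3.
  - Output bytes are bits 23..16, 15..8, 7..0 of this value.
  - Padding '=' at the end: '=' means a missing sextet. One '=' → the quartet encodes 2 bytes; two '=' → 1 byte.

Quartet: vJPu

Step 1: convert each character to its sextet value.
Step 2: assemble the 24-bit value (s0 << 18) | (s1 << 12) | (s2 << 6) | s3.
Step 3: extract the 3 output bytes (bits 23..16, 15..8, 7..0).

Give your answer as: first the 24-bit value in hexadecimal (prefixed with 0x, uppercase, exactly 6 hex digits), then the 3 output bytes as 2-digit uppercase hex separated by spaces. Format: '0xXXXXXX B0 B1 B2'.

Answer: 0xBC93EE BC 93 EE

Derivation:
Sextets: v=47, J=9, P=15, u=46
24-bit: (47<<18) | (9<<12) | (15<<6) | 46
      = 0xBC0000 | 0x009000 | 0x0003C0 | 0x00002E
      = 0xBC93EE
Bytes: (v>>16)&0xFF=BC, (v>>8)&0xFF=93, v&0xFF=EE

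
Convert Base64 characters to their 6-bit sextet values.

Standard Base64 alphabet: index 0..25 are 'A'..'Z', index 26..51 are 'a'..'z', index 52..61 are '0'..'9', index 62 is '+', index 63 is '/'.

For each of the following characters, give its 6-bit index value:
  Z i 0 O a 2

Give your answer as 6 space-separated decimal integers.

Answer: 25 34 52 14 26 54

Derivation:
'Z': A..Z range, ord('Z') − ord('A') = 25
'i': a..z range, 26 + ord('i') − ord('a') = 34
'0': 0..9 range, 52 + ord('0') − ord('0') = 52
'O': A..Z range, ord('O') − ord('A') = 14
'a': a..z range, 26 + ord('a') − ord('a') = 26
'2': 0..9 range, 52 + ord('2') − ord('0') = 54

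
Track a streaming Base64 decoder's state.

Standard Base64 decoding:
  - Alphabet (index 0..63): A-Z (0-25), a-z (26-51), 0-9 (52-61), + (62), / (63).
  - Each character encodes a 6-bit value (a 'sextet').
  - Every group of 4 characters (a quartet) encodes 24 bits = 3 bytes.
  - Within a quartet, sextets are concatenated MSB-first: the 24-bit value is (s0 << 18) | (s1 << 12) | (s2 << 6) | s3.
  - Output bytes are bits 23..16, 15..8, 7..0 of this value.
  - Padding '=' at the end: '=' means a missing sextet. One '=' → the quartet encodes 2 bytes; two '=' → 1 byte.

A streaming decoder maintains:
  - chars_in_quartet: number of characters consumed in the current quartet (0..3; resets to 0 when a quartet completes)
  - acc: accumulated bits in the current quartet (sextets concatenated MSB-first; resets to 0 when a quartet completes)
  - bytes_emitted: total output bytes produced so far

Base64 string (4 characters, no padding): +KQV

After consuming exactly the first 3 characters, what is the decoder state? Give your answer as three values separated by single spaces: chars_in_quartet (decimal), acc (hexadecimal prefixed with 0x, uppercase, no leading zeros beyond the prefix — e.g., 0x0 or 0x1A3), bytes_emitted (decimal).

Answer: 3 0x3E290 0

Derivation:
After char 0 ('+'=62): chars_in_quartet=1 acc=0x3E bytes_emitted=0
After char 1 ('K'=10): chars_in_quartet=2 acc=0xF8A bytes_emitted=0
After char 2 ('Q'=16): chars_in_quartet=3 acc=0x3E290 bytes_emitted=0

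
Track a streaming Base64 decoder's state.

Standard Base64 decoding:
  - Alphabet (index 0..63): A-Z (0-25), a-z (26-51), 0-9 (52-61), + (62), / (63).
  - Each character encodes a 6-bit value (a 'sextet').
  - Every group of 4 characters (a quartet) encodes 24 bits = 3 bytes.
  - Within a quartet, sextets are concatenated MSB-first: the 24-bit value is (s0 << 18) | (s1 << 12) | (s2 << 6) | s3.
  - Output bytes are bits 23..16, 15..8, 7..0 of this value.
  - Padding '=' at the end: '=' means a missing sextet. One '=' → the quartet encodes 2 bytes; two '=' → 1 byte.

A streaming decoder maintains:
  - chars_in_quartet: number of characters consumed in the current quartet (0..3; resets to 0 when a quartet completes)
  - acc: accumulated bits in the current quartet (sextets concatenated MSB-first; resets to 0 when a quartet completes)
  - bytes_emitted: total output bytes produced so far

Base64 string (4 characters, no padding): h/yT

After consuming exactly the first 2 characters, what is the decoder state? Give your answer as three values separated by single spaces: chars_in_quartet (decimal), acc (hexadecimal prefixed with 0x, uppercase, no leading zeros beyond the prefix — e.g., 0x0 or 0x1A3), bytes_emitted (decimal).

After char 0 ('h'=33): chars_in_quartet=1 acc=0x21 bytes_emitted=0
After char 1 ('/'=63): chars_in_quartet=2 acc=0x87F bytes_emitted=0

Answer: 2 0x87F 0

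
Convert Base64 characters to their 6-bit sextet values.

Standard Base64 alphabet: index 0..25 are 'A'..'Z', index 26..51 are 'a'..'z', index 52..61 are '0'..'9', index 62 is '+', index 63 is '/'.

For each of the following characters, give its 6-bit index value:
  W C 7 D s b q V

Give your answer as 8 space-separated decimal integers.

Answer: 22 2 59 3 44 27 42 21

Derivation:
'W': A..Z range, ord('W') − ord('A') = 22
'C': A..Z range, ord('C') − ord('A') = 2
'7': 0..9 range, 52 + ord('7') − ord('0') = 59
'D': A..Z range, ord('D') − ord('A') = 3
's': a..z range, 26 + ord('s') − ord('a') = 44
'b': a..z range, 26 + ord('b') − ord('a') = 27
'q': a..z range, 26 + ord('q') − ord('a') = 42
'V': A..Z range, ord('V') − ord('A') = 21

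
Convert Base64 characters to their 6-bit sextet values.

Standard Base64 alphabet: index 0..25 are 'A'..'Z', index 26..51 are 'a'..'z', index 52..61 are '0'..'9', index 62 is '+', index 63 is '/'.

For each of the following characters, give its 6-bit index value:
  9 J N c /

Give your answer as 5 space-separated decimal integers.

Answer: 61 9 13 28 63

Derivation:
'9': 0..9 range, 52 + ord('9') − ord('0') = 61
'J': A..Z range, ord('J') − ord('A') = 9
'N': A..Z range, ord('N') − ord('A') = 13
'c': a..z range, 26 + ord('c') − ord('a') = 28
'/': index 63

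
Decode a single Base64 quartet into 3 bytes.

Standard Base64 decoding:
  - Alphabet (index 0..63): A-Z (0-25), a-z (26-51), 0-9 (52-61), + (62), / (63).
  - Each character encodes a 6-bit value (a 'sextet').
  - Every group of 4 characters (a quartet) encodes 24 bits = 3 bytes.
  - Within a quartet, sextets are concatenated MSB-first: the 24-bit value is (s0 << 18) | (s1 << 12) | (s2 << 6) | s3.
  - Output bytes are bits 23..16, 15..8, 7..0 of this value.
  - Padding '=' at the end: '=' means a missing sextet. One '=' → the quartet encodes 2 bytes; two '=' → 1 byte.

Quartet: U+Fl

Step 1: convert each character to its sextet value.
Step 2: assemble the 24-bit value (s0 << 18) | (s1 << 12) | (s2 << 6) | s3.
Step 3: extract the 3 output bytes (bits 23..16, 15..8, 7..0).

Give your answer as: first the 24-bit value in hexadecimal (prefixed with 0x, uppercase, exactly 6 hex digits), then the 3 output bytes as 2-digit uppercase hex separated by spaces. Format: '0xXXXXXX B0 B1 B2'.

Answer: 0x53E165 53 E1 65

Derivation:
Sextets: U=20, +=62, F=5, l=37
24-bit: (20<<18) | (62<<12) | (5<<6) | 37
      = 0x500000 | 0x03E000 | 0x000140 | 0x000025
      = 0x53E165
Bytes: (v>>16)&0xFF=53, (v>>8)&0xFF=E1, v&0xFF=65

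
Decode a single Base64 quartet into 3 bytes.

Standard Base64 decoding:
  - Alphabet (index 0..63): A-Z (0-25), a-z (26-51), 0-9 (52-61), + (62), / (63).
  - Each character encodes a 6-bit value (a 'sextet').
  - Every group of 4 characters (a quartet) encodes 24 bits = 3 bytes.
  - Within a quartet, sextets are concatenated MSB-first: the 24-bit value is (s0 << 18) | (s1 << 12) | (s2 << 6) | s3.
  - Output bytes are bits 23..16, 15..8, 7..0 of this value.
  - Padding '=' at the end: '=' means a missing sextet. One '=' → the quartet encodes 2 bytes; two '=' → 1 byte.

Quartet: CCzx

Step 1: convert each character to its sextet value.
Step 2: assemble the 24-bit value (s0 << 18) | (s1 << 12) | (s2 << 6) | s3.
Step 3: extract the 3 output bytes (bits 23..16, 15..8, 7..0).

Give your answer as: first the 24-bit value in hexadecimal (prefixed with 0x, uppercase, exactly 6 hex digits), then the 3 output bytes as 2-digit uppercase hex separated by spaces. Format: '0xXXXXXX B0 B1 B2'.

Sextets: C=2, C=2, z=51, x=49
24-bit: (2<<18) | (2<<12) | (51<<6) | 49
      = 0x080000 | 0x002000 | 0x000CC0 | 0x000031
      = 0x082CF1
Bytes: (v>>16)&0xFF=08, (v>>8)&0xFF=2C, v&0xFF=F1

Answer: 0x082CF1 08 2C F1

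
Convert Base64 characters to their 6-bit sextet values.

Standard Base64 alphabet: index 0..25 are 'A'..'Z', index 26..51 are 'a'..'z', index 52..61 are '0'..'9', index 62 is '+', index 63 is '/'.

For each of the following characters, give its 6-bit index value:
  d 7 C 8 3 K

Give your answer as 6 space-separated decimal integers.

Answer: 29 59 2 60 55 10

Derivation:
'd': a..z range, 26 + ord('d') − ord('a') = 29
'7': 0..9 range, 52 + ord('7') − ord('0') = 59
'C': A..Z range, ord('C') − ord('A') = 2
'8': 0..9 range, 52 + ord('8') − ord('0') = 60
'3': 0..9 range, 52 + ord('3') − ord('0') = 55
'K': A..Z range, ord('K') − ord('A') = 10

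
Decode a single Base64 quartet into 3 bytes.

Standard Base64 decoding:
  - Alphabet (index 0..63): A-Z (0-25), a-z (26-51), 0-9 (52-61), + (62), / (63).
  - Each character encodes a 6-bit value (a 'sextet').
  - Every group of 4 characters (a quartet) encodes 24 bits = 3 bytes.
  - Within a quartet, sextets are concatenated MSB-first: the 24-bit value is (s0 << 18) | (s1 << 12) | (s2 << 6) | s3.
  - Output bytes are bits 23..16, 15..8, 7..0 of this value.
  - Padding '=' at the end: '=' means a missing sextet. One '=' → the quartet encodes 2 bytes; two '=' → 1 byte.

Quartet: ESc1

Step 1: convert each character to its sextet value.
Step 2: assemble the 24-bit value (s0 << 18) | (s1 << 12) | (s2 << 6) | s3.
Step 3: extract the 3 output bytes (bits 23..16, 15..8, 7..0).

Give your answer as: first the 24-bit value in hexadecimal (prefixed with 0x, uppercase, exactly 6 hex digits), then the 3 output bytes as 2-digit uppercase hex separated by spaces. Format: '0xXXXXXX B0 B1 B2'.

Sextets: E=4, S=18, c=28, 1=53
24-bit: (4<<18) | (18<<12) | (28<<6) | 53
      = 0x100000 | 0x012000 | 0x000700 | 0x000035
      = 0x112735
Bytes: (v>>16)&0xFF=11, (v>>8)&0xFF=27, v&0xFF=35

Answer: 0x112735 11 27 35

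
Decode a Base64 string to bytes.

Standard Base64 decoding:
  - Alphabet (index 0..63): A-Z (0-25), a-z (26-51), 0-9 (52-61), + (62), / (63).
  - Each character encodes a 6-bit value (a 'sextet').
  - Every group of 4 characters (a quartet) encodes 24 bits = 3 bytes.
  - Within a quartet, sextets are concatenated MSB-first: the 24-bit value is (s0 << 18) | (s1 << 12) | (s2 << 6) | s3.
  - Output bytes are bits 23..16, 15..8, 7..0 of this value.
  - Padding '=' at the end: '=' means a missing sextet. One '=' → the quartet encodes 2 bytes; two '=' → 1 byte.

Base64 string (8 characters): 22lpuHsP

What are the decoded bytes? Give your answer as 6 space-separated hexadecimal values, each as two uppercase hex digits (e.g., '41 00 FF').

Answer: DB 69 69 B8 7B 0F

Derivation:
After char 0 ('2'=54): chars_in_quartet=1 acc=0x36 bytes_emitted=0
After char 1 ('2'=54): chars_in_quartet=2 acc=0xDB6 bytes_emitted=0
After char 2 ('l'=37): chars_in_quartet=3 acc=0x36DA5 bytes_emitted=0
After char 3 ('p'=41): chars_in_quartet=4 acc=0xDB6969 -> emit DB 69 69, reset; bytes_emitted=3
After char 4 ('u'=46): chars_in_quartet=1 acc=0x2E bytes_emitted=3
After char 5 ('H'=7): chars_in_quartet=2 acc=0xB87 bytes_emitted=3
After char 6 ('s'=44): chars_in_quartet=3 acc=0x2E1EC bytes_emitted=3
After char 7 ('P'=15): chars_in_quartet=4 acc=0xB87B0F -> emit B8 7B 0F, reset; bytes_emitted=6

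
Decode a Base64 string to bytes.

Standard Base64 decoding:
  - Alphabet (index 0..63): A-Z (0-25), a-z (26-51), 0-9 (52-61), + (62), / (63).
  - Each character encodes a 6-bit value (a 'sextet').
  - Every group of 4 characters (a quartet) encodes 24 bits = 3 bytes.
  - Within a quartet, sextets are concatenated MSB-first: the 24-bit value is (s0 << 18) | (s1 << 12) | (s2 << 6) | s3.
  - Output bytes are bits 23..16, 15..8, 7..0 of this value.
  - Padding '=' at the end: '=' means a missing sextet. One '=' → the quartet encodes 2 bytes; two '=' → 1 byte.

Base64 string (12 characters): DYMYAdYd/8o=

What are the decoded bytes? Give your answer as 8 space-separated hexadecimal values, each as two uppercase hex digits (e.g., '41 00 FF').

After char 0 ('D'=3): chars_in_quartet=1 acc=0x3 bytes_emitted=0
After char 1 ('Y'=24): chars_in_quartet=2 acc=0xD8 bytes_emitted=0
After char 2 ('M'=12): chars_in_quartet=3 acc=0x360C bytes_emitted=0
After char 3 ('Y'=24): chars_in_quartet=4 acc=0xD8318 -> emit 0D 83 18, reset; bytes_emitted=3
After char 4 ('A'=0): chars_in_quartet=1 acc=0x0 bytes_emitted=3
After char 5 ('d'=29): chars_in_quartet=2 acc=0x1D bytes_emitted=3
After char 6 ('Y'=24): chars_in_quartet=3 acc=0x758 bytes_emitted=3
After char 7 ('d'=29): chars_in_quartet=4 acc=0x1D61D -> emit 01 D6 1D, reset; bytes_emitted=6
After char 8 ('/'=63): chars_in_quartet=1 acc=0x3F bytes_emitted=6
After char 9 ('8'=60): chars_in_quartet=2 acc=0xFFC bytes_emitted=6
After char 10 ('o'=40): chars_in_quartet=3 acc=0x3FF28 bytes_emitted=6
Padding '=': partial quartet acc=0x3FF28 -> emit FF CA; bytes_emitted=8

Answer: 0D 83 18 01 D6 1D FF CA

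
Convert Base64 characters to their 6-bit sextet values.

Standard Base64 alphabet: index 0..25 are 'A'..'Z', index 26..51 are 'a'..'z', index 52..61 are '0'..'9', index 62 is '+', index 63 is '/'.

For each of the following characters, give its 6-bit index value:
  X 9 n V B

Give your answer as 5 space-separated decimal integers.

'X': A..Z range, ord('X') − ord('A') = 23
'9': 0..9 range, 52 + ord('9') − ord('0') = 61
'n': a..z range, 26 + ord('n') − ord('a') = 39
'V': A..Z range, ord('V') − ord('A') = 21
'B': A..Z range, ord('B') − ord('A') = 1

Answer: 23 61 39 21 1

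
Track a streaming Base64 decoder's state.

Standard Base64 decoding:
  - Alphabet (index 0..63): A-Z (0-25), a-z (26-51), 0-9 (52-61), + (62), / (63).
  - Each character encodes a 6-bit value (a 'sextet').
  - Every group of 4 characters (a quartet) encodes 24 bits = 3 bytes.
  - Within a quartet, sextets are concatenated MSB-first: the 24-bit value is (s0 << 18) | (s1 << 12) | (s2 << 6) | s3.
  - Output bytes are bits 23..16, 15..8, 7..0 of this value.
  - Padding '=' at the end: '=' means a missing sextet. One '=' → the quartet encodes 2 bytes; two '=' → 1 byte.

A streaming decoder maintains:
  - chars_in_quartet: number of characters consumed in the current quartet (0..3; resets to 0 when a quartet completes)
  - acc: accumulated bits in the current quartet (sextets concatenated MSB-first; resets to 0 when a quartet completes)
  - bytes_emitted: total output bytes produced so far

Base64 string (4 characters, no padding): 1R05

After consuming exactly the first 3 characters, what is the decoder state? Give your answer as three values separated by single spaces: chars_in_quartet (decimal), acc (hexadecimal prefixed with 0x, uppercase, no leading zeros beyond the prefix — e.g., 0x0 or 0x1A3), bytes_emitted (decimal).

After char 0 ('1'=53): chars_in_quartet=1 acc=0x35 bytes_emitted=0
After char 1 ('R'=17): chars_in_quartet=2 acc=0xD51 bytes_emitted=0
After char 2 ('0'=52): chars_in_quartet=3 acc=0x35474 bytes_emitted=0

Answer: 3 0x35474 0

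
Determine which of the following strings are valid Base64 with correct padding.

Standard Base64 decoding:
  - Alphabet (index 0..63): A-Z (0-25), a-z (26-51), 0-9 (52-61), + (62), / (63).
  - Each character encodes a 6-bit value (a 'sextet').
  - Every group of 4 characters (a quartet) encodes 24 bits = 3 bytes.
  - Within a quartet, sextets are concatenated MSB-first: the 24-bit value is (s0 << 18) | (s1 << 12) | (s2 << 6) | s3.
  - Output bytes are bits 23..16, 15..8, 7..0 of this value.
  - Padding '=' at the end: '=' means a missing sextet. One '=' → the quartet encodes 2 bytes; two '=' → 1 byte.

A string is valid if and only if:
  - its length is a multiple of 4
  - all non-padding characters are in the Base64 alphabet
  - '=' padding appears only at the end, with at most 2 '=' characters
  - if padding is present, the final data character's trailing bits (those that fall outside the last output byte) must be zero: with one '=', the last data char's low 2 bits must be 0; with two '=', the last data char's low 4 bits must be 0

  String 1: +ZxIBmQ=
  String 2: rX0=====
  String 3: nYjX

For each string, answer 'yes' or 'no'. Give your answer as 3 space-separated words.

Answer: yes no yes

Derivation:
String 1: '+ZxIBmQ=' → valid
String 2: 'rX0=====' → invalid (5 pad chars (max 2))
String 3: 'nYjX' → valid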